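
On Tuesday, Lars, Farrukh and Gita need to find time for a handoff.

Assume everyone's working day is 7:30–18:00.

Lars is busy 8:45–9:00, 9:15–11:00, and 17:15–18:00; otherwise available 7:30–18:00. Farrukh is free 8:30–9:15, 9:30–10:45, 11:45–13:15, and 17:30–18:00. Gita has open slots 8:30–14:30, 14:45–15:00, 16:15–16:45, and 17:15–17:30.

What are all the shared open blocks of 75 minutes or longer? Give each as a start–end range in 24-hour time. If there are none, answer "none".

11:45–13:15

Lars free within 07:30–18:00: 07:30–08:45, 09:00–09:15, 11:00–17:15.
Lars ∩ Farrukh: 08:30–08:45, 09:00–09:15, 11:45–13:15.
Lars ∩ Farrukh ∩ Gita: 08:30–08:45, 09:00–09:15, 11:45–13:15.
Windows ≥ 75 min: 11:45–13:15.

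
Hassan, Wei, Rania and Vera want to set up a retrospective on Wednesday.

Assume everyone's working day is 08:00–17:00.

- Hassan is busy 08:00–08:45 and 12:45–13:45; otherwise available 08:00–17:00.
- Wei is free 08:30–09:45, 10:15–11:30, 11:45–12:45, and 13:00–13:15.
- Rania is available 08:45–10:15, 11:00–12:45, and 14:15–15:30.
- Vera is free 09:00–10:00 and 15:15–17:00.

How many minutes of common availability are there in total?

45 minutes

Hassan free within 08:00–17:00: 08:45–12:45, 13:45–17:00.
Hassan ∩ Wei: 08:45–09:45, 10:15–11:30, 11:45–12:45.
Hassan ∩ Wei ∩ Rania: 08:45–09:45, 11:00–11:30, 11:45–12:45.
Hassan ∩ Wei ∩ Rania ∩ Vera: 09:00–09:45.
Total common minutes: 45.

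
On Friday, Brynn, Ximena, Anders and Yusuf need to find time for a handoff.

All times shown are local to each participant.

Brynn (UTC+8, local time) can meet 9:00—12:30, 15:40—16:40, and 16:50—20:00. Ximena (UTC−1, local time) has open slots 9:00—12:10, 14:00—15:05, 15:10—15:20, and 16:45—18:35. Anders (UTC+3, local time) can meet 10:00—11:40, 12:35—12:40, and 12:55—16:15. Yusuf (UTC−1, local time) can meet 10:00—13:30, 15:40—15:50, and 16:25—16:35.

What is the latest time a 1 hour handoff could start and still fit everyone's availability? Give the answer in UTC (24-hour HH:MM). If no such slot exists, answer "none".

Brynn → UTC: 01:00–04:30, 07:40–08:40, 08:50–12:00.
Ximena → UTC: 10:00–13:10, 15:00–16:05, 16:10–16:20, 17:45–19:35.
Anders → UTC: 07:00–08:40, 09:35–09:40, 09:55–13:15.
Yusuf → UTC: 11:00–14:30, 16:40–16:50, 17:25–17:35.
Brynn ∩ Ximena: 10:00–12:00.
Brynn ∩ Ximena ∩ Anders: 10:00–12:00.
Brynn ∩ Ximena ∩ Anders ∩ Yusuf: 11:00–12:00.
Windows ≥ 60 min: 11:00–12:00.
Latest start in the last window 11:00–12:00 is 12:00 − 60 min = 11:00.

11:00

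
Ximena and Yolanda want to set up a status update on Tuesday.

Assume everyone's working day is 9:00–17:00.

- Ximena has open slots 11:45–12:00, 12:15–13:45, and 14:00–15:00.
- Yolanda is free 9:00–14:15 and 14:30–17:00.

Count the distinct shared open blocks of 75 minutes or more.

1

Ximena ∩ Yolanda: 11:45–12:00, 12:15–13:45, 14:00–14:15, 14:30–15:00.
Windows ≥ 75 min: 12:15–13:45.
That's 1 window.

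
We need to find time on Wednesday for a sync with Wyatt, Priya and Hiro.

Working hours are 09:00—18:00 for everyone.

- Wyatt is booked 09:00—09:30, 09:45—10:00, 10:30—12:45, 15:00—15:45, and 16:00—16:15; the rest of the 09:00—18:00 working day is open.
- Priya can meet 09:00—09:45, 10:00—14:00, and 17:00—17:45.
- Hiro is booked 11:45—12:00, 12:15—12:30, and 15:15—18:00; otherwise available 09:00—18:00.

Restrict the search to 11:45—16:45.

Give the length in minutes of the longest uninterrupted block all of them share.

Wyatt free within 09:00–18:00: 09:30–09:45, 10:00–10:30, 12:45–15:00, 15:45–16:00, 16:15–18:00.
Hiro free within 09:00–18:00: 09:00–11:45, 12:00–12:15, 12:30–15:15.
Wyatt ∩ Priya: 09:30–09:45, 10:00–10:30, 12:45–14:00, 17:00–17:45.
Wyatt ∩ Priya ∩ Hiro: 09:30–09:45, 10:00–10:30, 12:45–14:00.
Restricted to 11:45–16:45: 12:45–14:00.
Single common window of 75 minutes.

75 minutes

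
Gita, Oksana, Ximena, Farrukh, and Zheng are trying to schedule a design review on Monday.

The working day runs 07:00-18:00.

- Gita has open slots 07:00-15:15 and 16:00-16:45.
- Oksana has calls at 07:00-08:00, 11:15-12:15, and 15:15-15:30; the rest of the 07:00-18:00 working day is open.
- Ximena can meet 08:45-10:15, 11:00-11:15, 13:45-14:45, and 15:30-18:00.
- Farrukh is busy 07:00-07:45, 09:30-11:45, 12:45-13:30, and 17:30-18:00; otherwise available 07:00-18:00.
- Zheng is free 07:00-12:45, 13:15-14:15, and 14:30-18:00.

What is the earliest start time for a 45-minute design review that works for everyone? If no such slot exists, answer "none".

08:45

Oksana free within 07:00–18:00: 08:00–11:15, 12:15–15:15, 15:30–18:00.
Farrukh free within 07:00–18:00: 07:45–09:30, 11:45–12:45, 13:30–17:30.
Gita ∩ Oksana: 08:00–11:15, 12:15–15:15, 16:00–16:45.
Gita ∩ Oksana ∩ Ximena: 08:45–10:15, 11:00–11:15, 13:45–14:45, 16:00–16:45.
Gita ∩ Oksana ∩ Ximena ∩ Farrukh: 08:45–09:30, 13:45–14:45, 16:00–16:45.
Gita ∩ Oksana ∩ Ximena ∩ Farrukh ∩ Zheng: 08:45–09:30, 13:45–14:15, 14:30–14:45, 16:00–16:45.
Windows ≥ 45 min: 08:45–09:30, 16:00–16:45.
Earliest such window starts at 08:45.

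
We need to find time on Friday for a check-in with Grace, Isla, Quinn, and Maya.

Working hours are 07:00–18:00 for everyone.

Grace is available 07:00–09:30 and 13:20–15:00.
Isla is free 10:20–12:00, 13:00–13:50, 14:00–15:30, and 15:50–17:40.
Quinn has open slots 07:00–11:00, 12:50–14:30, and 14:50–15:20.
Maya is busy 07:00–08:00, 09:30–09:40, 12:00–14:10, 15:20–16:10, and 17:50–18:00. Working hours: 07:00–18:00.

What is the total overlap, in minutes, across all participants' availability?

Maya free within 07:00–18:00: 08:00–09:30, 09:40–12:00, 14:10–15:20, 16:10–17:50.
Grace ∩ Isla: 13:20–13:50, 14:00–15:00.
Grace ∩ Isla ∩ Quinn: 13:20–13:50, 14:00–14:30, 14:50–15:00.
Grace ∩ Isla ∩ Quinn ∩ Maya: 14:10–14:30, 14:50–15:00.
Total common minutes: 20 + 10 = 30.

30 minutes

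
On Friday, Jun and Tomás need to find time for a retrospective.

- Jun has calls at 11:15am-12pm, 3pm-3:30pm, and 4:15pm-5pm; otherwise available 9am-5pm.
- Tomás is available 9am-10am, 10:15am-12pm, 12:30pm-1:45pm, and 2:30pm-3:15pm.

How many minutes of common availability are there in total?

Jun free within 09:00–17:00: 09:00–11:15, 12:00–15:00, 15:30–16:15.
Jun ∩ Tomás: 09:00–10:00, 10:15–11:15, 12:30–13:45, 14:30–15:00.
Total common minutes: 60 + 60 + 75 + 30 = 225.

225 minutes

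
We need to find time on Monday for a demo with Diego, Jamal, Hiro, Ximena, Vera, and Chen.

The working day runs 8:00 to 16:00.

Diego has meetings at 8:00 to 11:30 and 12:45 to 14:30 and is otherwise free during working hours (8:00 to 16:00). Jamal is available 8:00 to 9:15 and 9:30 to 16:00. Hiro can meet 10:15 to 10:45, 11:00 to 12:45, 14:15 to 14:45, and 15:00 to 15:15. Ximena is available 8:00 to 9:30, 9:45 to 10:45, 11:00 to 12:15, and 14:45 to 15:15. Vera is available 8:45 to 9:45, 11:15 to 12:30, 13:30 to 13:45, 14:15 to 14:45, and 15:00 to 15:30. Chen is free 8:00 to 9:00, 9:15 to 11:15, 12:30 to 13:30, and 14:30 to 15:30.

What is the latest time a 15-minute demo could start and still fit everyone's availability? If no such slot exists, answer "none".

Diego free within 08:00–16:00: 11:30–12:45, 14:30–16:00.
Diego ∩ Jamal: 11:30–12:45, 14:30–16:00.
Diego ∩ Jamal ∩ Hiro: 11:30–12:45, 14:30–14:45, 15:00–15:15.
Diego ∩ Jamal ∩ Hiro ∩ Ximena: 11:30–12:15, 15:00–15:15.
Diego ∩ Jamal ∩ Hiro ∩ Ximena ∩ Vera: 11:30–12:15, 15:00–15:15.
Diego ∩ Jamal ∩ Hiro ∩ Ximena ∩ Vera ∩ Chen: 15:00–15:15.
Windows ≥ 15 min: 15:00–15:15.
Latest start in the last window 15:00–15:15 is 15:15 − 15 min = 15:00.

15:00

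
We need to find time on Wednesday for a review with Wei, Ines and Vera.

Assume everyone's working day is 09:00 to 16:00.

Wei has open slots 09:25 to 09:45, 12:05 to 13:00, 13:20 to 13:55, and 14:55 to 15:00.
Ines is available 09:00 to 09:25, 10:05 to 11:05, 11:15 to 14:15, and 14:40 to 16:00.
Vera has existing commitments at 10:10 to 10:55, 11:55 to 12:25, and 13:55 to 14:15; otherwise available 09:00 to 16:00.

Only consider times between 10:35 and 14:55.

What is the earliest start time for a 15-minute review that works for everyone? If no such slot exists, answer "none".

Vera free within 09:00–16:00: 09:00–10:10, 10:55–11:55, 12:25–13:55, 14:15–16:00.
Wei ∩ Ines: 12:05–13:00, 13:20–13:55, 14:55–15:00.
Wei ∩ Ines ∩ Vera: 12:25–13:00, 13:20–13:55, 14:55–15:00.
Restricted to 10:35–14:55: 12:25–13:00, 13:20–13:55.
Windows ≥ 15 min: 12:25–13:00, 13:20–13:55.
Earliest such window starts at 12:25.

12:25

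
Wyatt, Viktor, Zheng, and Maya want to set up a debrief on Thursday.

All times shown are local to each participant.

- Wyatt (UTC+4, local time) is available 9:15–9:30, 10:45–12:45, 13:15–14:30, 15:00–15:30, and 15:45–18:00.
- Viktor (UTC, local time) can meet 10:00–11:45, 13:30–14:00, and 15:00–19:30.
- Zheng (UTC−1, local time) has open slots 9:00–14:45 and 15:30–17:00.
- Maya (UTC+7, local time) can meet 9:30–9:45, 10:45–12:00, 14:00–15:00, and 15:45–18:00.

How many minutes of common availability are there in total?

Wyatt → UTC: 05:15–05:30, 06:45–08:45, 09:15–10:30, 11:00–11:30, 11:45–14:00.
Viktor → UTC: 10:00–11:45, 13:30–14:00, 15:00–19:30.
Zheng → UTC: 10:00–15:45, 16:30–18:00.
Maya → UTC: 02:30–02:45, 03:45–05:00, 07:00–08:00, 08:45–11:00.
Wyatt ∩ Viktor: 10:00–10:30, 11:00–11:30, 13:30–14:00.
Wyatt ∩ Viktor ∩ Zheng: 10:00–10:30, 11:00–11:30, 13:30–14:00.
Wyatt ∩ Viktor ∩ Zheng ∩ Maya: 10:00–10:30.
Total common minutes: 30.

30 minutes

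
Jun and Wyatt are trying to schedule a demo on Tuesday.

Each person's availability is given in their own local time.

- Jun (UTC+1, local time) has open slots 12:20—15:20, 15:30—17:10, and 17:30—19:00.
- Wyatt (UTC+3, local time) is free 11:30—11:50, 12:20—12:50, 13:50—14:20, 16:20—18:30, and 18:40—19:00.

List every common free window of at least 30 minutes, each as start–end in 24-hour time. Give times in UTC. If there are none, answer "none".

Jun → UTC: 11:20–14:20, 14:30–16:10, 16:30–18:00.
Wyatt → UTC: 08:30–08:50, 09:20–09:50, 10:50–11:20, 13:20–15:30, 15:40–16:00.
Jun ∩ Wyatt: 13:20–14:20, 14:30–15:30, 15:40–16:00.
Windows ≥ 30 min: 13:20–14:20, 14:30–15:30.

13:20–14:20, 14:30–15:30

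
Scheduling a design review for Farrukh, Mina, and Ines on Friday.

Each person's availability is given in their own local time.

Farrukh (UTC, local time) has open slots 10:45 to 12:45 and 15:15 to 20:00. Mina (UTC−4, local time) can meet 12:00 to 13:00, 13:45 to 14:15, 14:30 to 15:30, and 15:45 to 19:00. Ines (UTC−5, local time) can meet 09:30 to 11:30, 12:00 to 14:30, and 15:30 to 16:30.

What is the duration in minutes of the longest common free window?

60 minutes

Farrukh → UTC: 10:45–12:45, 15:15–20:00.
Mina → UTC: 16:00–17:00, 17:45–18:15, 18:30–19:30, 19:45–23:00.
Ines → UTC: 14:30–16:30, 17:00–19:30, 20:30–21:30.
Farrukh ∩ Mina: 16:00–17:00, 17:45–18:15, 18:30–19:30, 19:45–20:00.
Farrukh ∩ Mina ∩ Ines: 16:00–16:30, 17:45–18:15, 18:30–19:30.
Common window lengths: 30, 30, 60 min; longest is 60.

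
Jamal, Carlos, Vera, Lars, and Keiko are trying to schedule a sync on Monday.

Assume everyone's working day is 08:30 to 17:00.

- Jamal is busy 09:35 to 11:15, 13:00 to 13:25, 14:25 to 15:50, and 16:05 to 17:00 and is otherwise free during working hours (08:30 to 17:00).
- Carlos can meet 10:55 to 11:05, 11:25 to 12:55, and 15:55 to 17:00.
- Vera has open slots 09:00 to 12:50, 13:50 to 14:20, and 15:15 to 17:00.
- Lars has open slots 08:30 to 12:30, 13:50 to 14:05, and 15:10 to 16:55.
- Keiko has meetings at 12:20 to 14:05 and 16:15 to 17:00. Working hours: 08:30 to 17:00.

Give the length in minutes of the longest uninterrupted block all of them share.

55 minutes

Jamal free within 08:30–17:00: 08:30–09:35, 11:15–13:00, 13:25–14:25, 15:50–16:05.
Keiko free within 08:30–17:00: 08:30–12:20, 14:05–16:15.
Jamal ∩ Carlos: 11:25–12:55, 15:55–16:05.
Jamal ∩ Carlos ∩ Vera: 11:25–12:50, 15:55–16:05.
Jamal ∩ Carlos ∩ Vera ∩ Lars: 11:25–12:30, 15:55–16:05.
Jamal ∩ Carlos ∩ Vera ∩ Lars ∩ Keiko: 11:25–12:20, 15:55–16:05.
Common window lengths: 55, 10 min; longest is 55.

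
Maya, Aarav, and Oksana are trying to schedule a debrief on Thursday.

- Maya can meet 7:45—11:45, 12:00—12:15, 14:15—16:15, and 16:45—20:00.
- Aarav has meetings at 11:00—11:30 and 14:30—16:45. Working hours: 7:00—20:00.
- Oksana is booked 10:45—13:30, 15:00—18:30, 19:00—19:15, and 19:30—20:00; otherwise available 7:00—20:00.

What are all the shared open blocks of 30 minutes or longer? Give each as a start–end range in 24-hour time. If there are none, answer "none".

07:45–10:45, 18:30–19:00

Aarav free within 07:00–20:00: 07:00–11:00, 11:30–14:30, 16:45–20:00.
Oksana free within 07:00–20:00: 07:00–10:45, 13:30–15:00, 18:30–19:00, 19:15–19:30.
Maya ∩ Aarav: 07:45–11:00, 11:30–11:45, 12:00–12:15, 14:15–14:30, 16:45–20:00.
Maya ∩ Aarav ∩ Oksana: 07:45–10:45, 14:15–14:30, 18:30–19:00, 19:15–19:30.
Windows ≥ 30 min: 07:45–10:45, 18:30–19:00.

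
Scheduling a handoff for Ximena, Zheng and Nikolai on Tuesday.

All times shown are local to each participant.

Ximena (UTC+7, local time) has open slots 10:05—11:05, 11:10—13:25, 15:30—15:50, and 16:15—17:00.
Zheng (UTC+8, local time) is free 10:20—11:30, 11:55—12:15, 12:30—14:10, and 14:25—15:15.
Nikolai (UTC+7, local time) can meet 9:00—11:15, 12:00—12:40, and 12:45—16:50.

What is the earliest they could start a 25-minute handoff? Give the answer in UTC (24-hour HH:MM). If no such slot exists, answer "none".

Ximena → UTC: 03:05–04:05, 04:10–06:25, 08:30–08:50, 09:15–10:00.
Zheng → UTC: 02:20–03:30, 03:55–04:15, 04:30–06:10, 06:25–07:15.
Nikolai → UTC: 02:00–04:15, 05:00–05:40, 05:45–09:50.
Ximena ∩ Zheng: 03:05–03:30, 03:55–04:05, 04:10–04:15, 04:30–06:10.
Ximena ∩ Zheng ∩ Nikolai: 03:05–03:30, 03:55–04:05, 04:10–04:15, 05:00–05:40, 05:45–06:10.
Windows ≥ 25 min: 03:05–03:30, 05:00–05:40, 05:45–06:10.
Earliest such window starts at 03:05.

03:05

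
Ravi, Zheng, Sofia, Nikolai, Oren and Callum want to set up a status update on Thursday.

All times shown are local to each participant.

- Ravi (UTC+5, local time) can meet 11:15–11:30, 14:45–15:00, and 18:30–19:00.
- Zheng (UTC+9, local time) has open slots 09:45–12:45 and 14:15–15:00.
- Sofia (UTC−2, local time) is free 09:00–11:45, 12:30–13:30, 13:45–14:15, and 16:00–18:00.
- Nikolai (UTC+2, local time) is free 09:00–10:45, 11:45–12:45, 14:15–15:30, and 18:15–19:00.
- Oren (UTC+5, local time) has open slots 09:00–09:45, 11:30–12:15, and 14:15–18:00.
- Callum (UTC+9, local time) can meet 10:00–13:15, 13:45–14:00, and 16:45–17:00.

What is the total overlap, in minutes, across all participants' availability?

Ravi → UTC: 06:15–06:30, 09:45–10:00, 13:30–14:00.
Zheng → UTC: 00:45–03:45, 05:15–06:00.
Sofia → UTC: 11:00–13:45, 14:30–15:30, 15:45–16:15, 18:00–20:00.
Nikolai → UTC: 07:00–08:45, 09:45–10:45, 12:15–13:30, 16:15–17:00.
Oren → UTC: 04:00–04:45, 06:30–07:15, 09:15–13:00.
Callum → UTC: 01:00–04:15, 04:45–05:00, 07:45–08:00.
Ravi ∩ Zheng: (none).
Ravi ∩ Zheng ∩ Sofia: (none).
Ravi ∩ Zheng ∩ Sofia ∩ Nikolai: (none).
Ravi ∩ Zheng ∩ Sofia ∩ Nikolai ∩ Oren: (none).
Ravi ∩ Zheng ∩ Sofia ∩ Nikolai ∩ Oren ∩ Callum: (none).
Total common minutes: 0.

0 minutes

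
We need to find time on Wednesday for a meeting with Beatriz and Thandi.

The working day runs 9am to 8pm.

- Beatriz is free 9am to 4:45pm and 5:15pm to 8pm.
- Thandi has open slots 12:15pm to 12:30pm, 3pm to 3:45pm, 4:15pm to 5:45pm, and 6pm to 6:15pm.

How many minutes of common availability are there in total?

135 minutes

Beatriz ∩ Thandi: 12:15–12:30, 15:00–15:45, 16:15–16:45, 17:15–17:45, 18:00–18:15.
Total common minutes: 15 + 45 + 30 + 30 + 15 = 135.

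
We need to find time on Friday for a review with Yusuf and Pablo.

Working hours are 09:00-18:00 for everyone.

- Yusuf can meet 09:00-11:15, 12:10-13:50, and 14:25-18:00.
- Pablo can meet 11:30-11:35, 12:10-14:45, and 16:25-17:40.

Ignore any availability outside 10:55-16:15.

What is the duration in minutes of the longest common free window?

100 minutes

Yusuf ∩ Pablo: 12:10–13:50, 14:25–14:45, 16:25–17:40.
Restricted to 10:55–16:15: 12:10–13:50, 14:25–14:45.
Common window lengths: 100, 20 min; longest is 100.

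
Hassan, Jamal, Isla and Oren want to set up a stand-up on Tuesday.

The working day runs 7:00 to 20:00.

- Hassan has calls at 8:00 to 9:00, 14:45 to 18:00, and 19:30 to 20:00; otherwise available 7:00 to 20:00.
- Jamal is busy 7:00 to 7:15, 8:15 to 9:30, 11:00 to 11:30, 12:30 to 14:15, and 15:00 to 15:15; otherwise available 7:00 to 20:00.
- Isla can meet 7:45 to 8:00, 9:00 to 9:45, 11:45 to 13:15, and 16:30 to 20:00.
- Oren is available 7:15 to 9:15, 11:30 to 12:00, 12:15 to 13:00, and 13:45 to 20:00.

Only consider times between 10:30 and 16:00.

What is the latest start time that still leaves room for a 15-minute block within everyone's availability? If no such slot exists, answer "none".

12:15

Hassan free within 07:00–20:00: 07:00–08:00, 09:00–14:45, 18:00–19:30.
Jamal free within 07:00–20:00: 07:15–08:15, 09:30–11:00, 11:30–12:30, 14:15–15:00, 15:15–20:00.
Hassan ∩ Jamal: 07:15–08:00, 09:30–11:00, 11:30–12:30, 14:15–14:45, 18:00–19:30.
Hassan ∩ Jamal ∩ Isla: 07:45–08:00, 09:30–09:45, 11:45–12:30, 18:00–19:30.
Hassan ∩ Jamal ∩ Isla ∩ Oren: 07:45–08:00, 11:45–12:00, 12:15–12:30, 18:00–19:30.
Restricted to 10:30–16:00: 11:45–12:00, 12:15–12:30.
Windows ≥ 15 min: 11:45–12:00, 12:15–12:30.
Latest start in the last window 12:15–12:30 is 12:30 − 15 min = 12:15.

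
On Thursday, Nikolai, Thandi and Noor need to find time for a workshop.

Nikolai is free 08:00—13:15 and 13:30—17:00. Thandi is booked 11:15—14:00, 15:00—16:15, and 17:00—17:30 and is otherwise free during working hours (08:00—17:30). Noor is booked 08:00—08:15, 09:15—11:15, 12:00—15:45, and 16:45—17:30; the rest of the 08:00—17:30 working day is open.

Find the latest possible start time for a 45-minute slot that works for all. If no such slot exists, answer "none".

08:30

Thandi free within 08:00–17:30: 08:00–11:15, 14:00–15:00, 16:15–17:00.
Noor free within 08:00–17:30: 08:15–09:15, 11:15–12:00, 15:45–16:45.
Nikolai ∩ Thandi: 08:00–11:15, 14:00–15:00, 16:15–17:00.
Nikolai ∩ Thandi ∩ Noor: 08:15–09:15, 16:15–16:45.
Windows ≥ 45 min: 08:15–09:15.
Latest start in the last window 08:15–09:15 is 09:15 − 45 min = 08:30.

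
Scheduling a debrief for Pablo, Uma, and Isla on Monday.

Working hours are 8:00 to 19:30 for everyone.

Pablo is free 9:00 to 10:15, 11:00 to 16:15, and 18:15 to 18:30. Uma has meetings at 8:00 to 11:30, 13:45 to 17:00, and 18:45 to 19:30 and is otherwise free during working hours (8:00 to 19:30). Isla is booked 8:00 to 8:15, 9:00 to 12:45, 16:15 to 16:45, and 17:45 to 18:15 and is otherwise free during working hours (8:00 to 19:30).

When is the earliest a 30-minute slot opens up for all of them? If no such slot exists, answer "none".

12:45

Uma free within 08:00–19:30: 11:30–13:45, 17:00–18:45.
Isla free within 08:00–19:30: 08:15–09:00, 12:45–16:15, 16:45–17:45, 18:15–19:30.
Pablo ∩ Uma: 11:30–13:45, 18:15–18:30.
Pablo ∩ Uma ∩ Isla: 12:45–13:45, 18:15–18:30.
Windows ≥ 30 min: 12:45–13:45.
Earliest such window starts at 12:45.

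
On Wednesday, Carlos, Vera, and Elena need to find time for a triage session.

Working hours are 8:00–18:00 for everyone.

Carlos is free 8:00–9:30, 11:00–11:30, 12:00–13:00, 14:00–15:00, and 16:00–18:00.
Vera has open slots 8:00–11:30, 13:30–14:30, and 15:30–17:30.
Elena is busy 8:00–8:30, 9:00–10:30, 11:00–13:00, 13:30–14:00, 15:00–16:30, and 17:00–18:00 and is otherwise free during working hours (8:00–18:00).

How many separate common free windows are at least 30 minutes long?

3

Elena free within 08:00–18:00: 08:30–09:00, 10:30–11:00, 13:00–13:30, 14:00–15:00, 16:30–17:00.
Carlos ∩ Vera: 08:00–09:30, 11:00–11:30, 14:00–14:30, 16:00–17:30.
Carlos ∩ Vera ∩ Elena: 08:30–09:00, 14:00–14:30, 16:30–17:00.
Windows ≥ 30 min: 08:30–09:00, 14:00–14:30, 16:30–17:00.
That's 3 windows.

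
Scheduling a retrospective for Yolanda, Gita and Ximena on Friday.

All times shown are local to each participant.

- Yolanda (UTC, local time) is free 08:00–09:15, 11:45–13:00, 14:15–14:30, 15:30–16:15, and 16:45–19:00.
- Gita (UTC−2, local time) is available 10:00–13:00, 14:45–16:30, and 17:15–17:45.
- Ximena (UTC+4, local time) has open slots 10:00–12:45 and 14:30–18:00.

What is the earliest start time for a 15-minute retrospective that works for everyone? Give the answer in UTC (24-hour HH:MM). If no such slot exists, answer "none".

Yolanda → UTC: 08:00–09:15, 11:45–13:00, 14:15–14:30, 15:30–16:15, 16:45–19:00.
Gita → UTC: 12:00–15:00, 16:45–18:30, 19:15–19:45.
Ximena → UTC: 06:00–08:45, 10:30–14:00.
Yolanda ∩ Gita: 12:00–13:00, 14:15–14:30, 16:45–18:30.
Yolanda ∩ Gita ∩ Ximena: 12:00–13:00.
Windows ≥ 15 min: 12:00–13:00.
Earliest such window starts at 12:00.

12:00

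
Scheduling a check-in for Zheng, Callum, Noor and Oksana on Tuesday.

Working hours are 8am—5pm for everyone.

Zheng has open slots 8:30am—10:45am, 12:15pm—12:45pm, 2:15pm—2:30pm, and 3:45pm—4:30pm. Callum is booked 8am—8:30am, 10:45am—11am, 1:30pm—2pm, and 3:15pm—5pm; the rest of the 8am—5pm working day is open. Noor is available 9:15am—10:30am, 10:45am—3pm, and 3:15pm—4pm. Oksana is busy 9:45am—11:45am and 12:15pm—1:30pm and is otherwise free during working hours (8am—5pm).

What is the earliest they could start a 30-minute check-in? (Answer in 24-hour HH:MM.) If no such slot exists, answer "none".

09:15

Callum free within 08:00–17:00: 08:30–10:45, 11:00–13:30, 14:00–15:15.
Oksana free within 08:00–17:00: 08:00–09:45, 11:45–12:15, 13:30–17:00.
Zheng ∩ Callum: 08:30–10:45, 12:15–12:45, 14:15–14:30.
Zheng ∩ Callum ∩ Noor: 09:15–10:30, 12:15–12:45, 14:15–14:30.
Zheng ∩ Callum ∩ Noor ∩ Oksana: 09:15–09:45, 14:15–14:30.
Windows ≥ 30 min: 09:15–09:45.
Earliest such window starts at 09:15.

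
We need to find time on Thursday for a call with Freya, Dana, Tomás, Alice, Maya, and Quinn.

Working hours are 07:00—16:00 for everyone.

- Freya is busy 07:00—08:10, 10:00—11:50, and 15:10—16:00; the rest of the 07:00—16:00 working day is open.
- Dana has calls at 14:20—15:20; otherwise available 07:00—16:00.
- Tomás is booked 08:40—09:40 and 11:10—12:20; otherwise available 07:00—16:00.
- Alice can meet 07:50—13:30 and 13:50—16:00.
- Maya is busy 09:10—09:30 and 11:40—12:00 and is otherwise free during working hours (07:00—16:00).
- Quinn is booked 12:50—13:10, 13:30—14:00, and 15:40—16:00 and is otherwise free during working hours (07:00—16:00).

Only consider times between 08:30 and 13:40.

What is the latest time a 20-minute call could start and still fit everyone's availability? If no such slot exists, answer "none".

Freya free within 07:00–16:00: 08:10–10:00, 11:50–15:10.
Dana free within 07:00–16:00: 07:00–14:20, 15:20–16:00.
Tomás free within 07:00–16:00: 07:00–08:40, 09:40–11:10, 12:20–16:00.
Maya free within 07:00–16:00: 07:00–09:10, 09:30–11:40, 12:00–16:00.
Quinn free within 07:00–16:00: 07:00–12:50, 13:10–13:30, 14:00–15:40.
Freya ∩ Dana: 08:10–10:00, 11:50–14:20.
Freya ∩ Dana ∩ Tomás: 08:10–08:40, 09:40–10:00, 12:20–14:20.
Freya ∩ Dana ∩ Tomás ∩ Alice: 08:10–08:40, 09:40–10:00, 12:20–13:30, 13:50–14:20.
Freya ∩ Dana ∩ Tomás ∩ Alice ∩ Maya: 08:10–08:40, 09:40–10:00, 12:20–13:30, 13:50–14:20.
Freya ∩ Dana ∩ Tomás ∩ Alice ∩ Maya ∩ Quinn: 08:10–08:40, 09:40–10:00, 12:20–12:50, 13:10–13:30, 14:00–14:20.
Restricted to 08:30–13:40: 08:30–08:40, 09:40–10:00, 12:20–12:50, 13:10–13:30.
Windows ≥ 20 min: 09:40–10:00, 12:20–12:50, 13:10–13:30.
Latest start in the last window 13:10–13:30 is 13:30 − 20 min = 13:10.

13:10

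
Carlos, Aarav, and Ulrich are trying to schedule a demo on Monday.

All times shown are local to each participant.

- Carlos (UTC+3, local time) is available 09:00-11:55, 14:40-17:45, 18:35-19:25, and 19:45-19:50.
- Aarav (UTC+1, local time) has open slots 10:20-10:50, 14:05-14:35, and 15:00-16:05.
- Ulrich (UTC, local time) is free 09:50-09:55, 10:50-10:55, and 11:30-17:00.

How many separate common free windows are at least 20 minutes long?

2

Carlos → UTC: 06:00–08:55, 11:40–14:45, 15:35–16:25, 16:45–16:50.
Aarav → UTC: 09:20–09:50, 13:05–13:35, 14:00–15:05.
Ulrich → UTC: 09:50–09:55, 10:50–10:55, 11:30–17:00.
Carlos ∩ Aarav: 13:05–13:35, 14:00–14:45.
Carlos ∩ Aarav ∩ Ulrich: 13:05–13:35, 14:00–14:45.
Windows ≥ 20 min: 13:05–13:35, 14:00–14:45.
That's 2 windows.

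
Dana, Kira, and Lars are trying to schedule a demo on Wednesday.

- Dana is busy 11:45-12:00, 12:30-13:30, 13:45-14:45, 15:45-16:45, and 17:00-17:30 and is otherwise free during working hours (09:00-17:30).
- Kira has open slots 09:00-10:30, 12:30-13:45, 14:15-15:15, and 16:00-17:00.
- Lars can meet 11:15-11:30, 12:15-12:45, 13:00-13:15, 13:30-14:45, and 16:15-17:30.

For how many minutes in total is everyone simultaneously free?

30 minutes

Dana free within 09:00–17:30: 09:00–11:45, 12:00–12:30, 13:30–13:45, 14:45–15:45, 16:45–17:00.
Dana ∩ Kira: 09:00–10:30, 13:30–13:45, 14:45–15:15, 16:45–17:00.
Dana ∩ Kira ∩ Lars: 13:30–13:45, 16:45–17:00.
Total common minutes: 15 + 15 = 30.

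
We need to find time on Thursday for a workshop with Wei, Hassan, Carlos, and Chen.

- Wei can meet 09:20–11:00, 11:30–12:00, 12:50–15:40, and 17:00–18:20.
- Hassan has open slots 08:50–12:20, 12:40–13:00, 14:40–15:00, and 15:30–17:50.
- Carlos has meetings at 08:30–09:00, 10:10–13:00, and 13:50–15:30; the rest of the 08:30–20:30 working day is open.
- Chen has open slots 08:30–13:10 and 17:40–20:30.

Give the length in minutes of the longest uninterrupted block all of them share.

50 minutes

Carlos free within 08:30–20:30: 09:00–10:10, 13:00–13:50, 15:30–20:30.
Wei ∩ Hassan: 09:20–11:00, 11:30–12:00, 12:50–13:00, 14:40–15:00, 15:30–15:40, 17:00–17:50.
Wei ∩ Hassan ∩ Carlos: 09:20–10:10, 15:30–15:40, 17:00–17:50.
Wei ∩ Hassan ∩ Carlos ∩ Chen: 09:20–10:10, 17:40–17:50.
Common window lengths: 50, 10 min; longest is 50.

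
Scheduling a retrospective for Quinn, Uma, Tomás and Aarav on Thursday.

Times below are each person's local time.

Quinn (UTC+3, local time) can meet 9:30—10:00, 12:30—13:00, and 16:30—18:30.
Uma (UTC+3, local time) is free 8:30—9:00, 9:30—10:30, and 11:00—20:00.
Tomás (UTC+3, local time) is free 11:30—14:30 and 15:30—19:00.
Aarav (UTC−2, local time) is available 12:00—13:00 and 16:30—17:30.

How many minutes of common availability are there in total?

Quinn → UTC: 06:30–07:00, 09:30–10:00, 13:30–15:30.
Uma → UTC: 05:30–06:00, 06:30–07:30, 08:00–17:00.
Tomás → UTC: 08:30–11:30, 12:30–16:00.
Aarav → UTC: 14:00–15:00, 18:30–19:30.
Quinn ∩ Uma: 06:30–07:00, 09:30–10:00, 13:30–15:30.
Quinn ∩ Uma ∩ Tomás: 09:30–10:00, 13:30–15:30.
Quinn ∩ Uma ∩ Tomás ∩ Aarav: 14:00–15:00.
Total common minutes: 60.

60 minutes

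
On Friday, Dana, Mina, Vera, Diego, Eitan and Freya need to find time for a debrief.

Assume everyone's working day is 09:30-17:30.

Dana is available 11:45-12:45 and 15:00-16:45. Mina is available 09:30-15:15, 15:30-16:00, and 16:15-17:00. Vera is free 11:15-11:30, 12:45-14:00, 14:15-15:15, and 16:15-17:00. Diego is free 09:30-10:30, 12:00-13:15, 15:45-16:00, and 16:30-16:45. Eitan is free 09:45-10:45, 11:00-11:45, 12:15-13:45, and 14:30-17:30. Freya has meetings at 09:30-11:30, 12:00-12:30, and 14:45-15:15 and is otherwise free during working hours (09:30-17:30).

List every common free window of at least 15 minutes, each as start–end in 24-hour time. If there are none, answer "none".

16:30–16:45

Freya free within 09:30–17:30: 11:30–12:00, 12:30–14:45, 15:15–17:30.
Dana ∩ Mina: 11:45–12:45, 15:00–15:15, 15:30–16:00, 16:15–16:45.
Dana ∩ Mina ∩ Vera: 15:00–15:15, 16:15–16:45.
Dana ∩ Mina ∩ Vera ∩ Diego: 16:30–16:45.
Dana ∩ Mina ∩ Vera ∩ Diego ∩ Eitan: 16:30–16:45.
Dana ∩ Mina ∩ Vera ∩ Diego ∩ Eitan ∩ Freya: 16:30–16:45.
Windows ≥ 15 min: 16:30–16:45.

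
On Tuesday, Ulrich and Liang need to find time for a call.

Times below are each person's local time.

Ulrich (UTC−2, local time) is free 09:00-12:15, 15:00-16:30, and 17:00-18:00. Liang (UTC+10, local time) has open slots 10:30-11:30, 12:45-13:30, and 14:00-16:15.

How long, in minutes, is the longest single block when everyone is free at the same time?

Ulrich → UTC: 11:00–14:15, 17:00–18:30, 19:00–20:00.
Liang → UTC: 00:30–01:30, 02:45–03:30, 04:00–06:15.
Ulrich ∩ Liang: (none).
No common window.

0 minutes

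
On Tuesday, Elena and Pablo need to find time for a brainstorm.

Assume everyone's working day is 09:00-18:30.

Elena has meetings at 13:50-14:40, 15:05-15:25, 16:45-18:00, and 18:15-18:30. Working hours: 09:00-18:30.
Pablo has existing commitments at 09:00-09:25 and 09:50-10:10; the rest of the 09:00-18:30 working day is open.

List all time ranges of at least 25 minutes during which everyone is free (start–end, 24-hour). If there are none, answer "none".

09:25–09:50, 10:10–13:50, 14:40–15:05, 15:25–16:45

Elena free within 09:00–18:30: 09:00–13:50, 14:40–15:05, 15:25–16:45, 18:00–18:15.
Pablo free within 09:00–18:30: 09:25–09:50, 10:10–18:30.
Elena ∩ Pablo: 09:25–09:50, 10:10–13:50, 14:40–15:05, 15:25–16:45, 18:00–18:15.
Windows ≥ 25 min: 09:25–09:50, 10:10–13:50, 14:40–15:05, 15:25–16:45.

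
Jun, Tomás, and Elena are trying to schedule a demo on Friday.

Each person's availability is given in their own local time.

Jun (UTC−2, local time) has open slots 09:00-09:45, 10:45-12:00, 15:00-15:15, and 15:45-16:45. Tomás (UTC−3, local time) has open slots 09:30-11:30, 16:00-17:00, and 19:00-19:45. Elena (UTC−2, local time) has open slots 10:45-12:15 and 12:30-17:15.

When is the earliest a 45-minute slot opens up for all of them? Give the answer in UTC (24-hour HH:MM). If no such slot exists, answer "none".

Jun → UTC: 11:00–11:45, 12:45–14:00, 17:00–17:15, 17:45–18:45.
Tomás → UTC: 12:30–14:30, 19:00–20:00, 22:00–22:45.
Elena → UTC: 12:45–14:15, 14:30–19:15.
Jun ∩ Tomás: 12:45–14:00.
Jun ∩ Tomás ∩ Elena: 12:45–14:00.
Windows ≥ 45 min: 12:45–14:00.
Earliest such window starts at 12:45.

12:45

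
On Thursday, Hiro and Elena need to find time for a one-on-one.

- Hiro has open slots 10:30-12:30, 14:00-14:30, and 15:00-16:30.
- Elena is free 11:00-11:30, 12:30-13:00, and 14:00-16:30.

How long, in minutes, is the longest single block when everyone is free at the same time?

Hiro ∩ Elena: 11:00–11:30, 14:00–14:30, 15:00–16:30.
Common window lengths: 30, 30, 90 min; longest is 90.

90 minutes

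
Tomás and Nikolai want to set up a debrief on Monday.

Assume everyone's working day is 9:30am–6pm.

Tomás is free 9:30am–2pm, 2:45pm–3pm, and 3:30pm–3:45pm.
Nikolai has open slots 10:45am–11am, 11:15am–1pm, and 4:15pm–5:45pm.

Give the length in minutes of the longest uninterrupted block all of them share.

105 minutes

Tomás ∩ Nikolai: 10:45–11:00, 11:15–13:00.
Common window lengths: 15, 105 min; longest is 105.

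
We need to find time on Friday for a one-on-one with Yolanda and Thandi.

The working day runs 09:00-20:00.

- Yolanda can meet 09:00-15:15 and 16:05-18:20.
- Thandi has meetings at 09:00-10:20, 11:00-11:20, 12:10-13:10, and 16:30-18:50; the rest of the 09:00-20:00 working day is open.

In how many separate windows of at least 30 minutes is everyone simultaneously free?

Thandi free within 09:00–20:00: 10:20–11:00, 11:20–12:10, 13:10–16:30, 18:50–20:00.
Yolanda ∩ Thandi: 10:20–11:00, 11:20–12:10, 13:10–15:15, 16:05–16:30.
Windows ≥ 30 min: 10:20–11:00, 11:20–12:10, 13:10–15:15.
That's 3 windows.

3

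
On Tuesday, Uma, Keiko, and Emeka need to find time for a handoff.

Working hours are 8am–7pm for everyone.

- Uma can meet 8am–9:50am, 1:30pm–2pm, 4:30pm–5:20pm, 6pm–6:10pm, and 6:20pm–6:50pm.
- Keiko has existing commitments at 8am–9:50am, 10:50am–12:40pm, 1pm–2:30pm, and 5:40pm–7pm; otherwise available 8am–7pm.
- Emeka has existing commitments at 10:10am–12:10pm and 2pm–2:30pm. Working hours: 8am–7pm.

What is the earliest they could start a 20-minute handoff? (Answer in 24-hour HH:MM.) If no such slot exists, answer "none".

Keiko free within 08:00–19:00: 09:50–10:50, 12:40–13:00, 14:30–17:40.
Emeka free within 08:00–19:00: 08:00–10:10, 12:10–14:00, 14:30–19:00.
Uma ∩ Keiko: 16:30–17:20.
Uma ∩ Keiko ∩ Emeka: 16:30–17:20.
Windows ≥ 20 min: 16:30–17:20.
Earliest such window starts at 16:30.

16:30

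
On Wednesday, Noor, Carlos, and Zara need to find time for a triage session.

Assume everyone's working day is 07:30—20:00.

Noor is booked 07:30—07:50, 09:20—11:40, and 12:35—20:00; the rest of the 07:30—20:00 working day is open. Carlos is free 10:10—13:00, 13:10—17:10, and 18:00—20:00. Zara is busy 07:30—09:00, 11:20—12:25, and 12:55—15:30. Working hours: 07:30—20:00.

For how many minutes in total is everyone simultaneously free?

10 minutes

Noor free within 07:30–20:00: 07:50–09:20, 11:40–12:35.
Zara free within 07:30–20:00: 09:00–11:20, 12:25–12:55, 15:30–20:00.
Noor ∩ Carlos: 11:40–12:35.
Noor ∩ Carlos ∩ Zara: 12:25–12:35.
Total common minutes: 10.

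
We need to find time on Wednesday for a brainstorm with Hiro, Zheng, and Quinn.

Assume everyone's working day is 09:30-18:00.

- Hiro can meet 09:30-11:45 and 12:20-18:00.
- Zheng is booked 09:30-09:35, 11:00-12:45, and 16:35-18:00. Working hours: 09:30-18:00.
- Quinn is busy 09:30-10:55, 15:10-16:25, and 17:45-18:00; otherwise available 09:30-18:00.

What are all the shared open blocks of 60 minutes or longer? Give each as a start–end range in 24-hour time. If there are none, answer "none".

12:45–15:10

Zheng free within 09:30–18:00: 09:35–11:00, 12:45–16:35.
Quinn free within 09:30–18:00: 10:55–15:10, 16:25–17:45.
Hiro ∩ Zheng: 09:35–11:00, 12:45–16:35.
Hiro ∩ Zheng ∩ Quinn: 10:55–11:00, 12:45–15:10, 16:25–16:35.
Windows ≥ 60 min: 12:45–15:10.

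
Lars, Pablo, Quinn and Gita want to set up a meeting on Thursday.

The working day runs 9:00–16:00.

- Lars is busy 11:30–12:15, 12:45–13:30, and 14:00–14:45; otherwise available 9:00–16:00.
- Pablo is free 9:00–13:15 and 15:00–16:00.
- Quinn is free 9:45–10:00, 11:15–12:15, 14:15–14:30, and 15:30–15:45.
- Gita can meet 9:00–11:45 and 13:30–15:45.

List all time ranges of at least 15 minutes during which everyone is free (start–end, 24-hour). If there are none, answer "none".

Lars free within 09:00–16:00: 09:00–11:30, 12:15–12:45, 13:30–14:00, 14:45–16:00.
Lars ∩ Pablo: 09:00–11:30, 12:15–12:45, 15:00–16:00.
Lars ∩ Pablo ∩ Quinn: 09:45–10:00, 11:15–11:30, 15:30–15:45.
Lars ∩ Pablo ∩ Quinn ∩ Gita: 09:45–10:00, 11:15–11:30, 15:30–15:45.
Windows ≥ 15 min: 09:45–10:00, 11:15–11:30, 15:30–15:45.

09:45–10:00, 11:15–11:30, 15:30–15:45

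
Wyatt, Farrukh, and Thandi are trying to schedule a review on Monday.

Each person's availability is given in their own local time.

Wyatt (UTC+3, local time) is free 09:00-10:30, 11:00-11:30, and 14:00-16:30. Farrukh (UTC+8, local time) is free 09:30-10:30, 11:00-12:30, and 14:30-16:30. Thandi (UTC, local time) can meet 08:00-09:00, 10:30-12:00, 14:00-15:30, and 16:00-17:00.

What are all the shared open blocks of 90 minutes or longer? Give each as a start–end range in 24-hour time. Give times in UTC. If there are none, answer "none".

Wyatt → UTC: 06:00–07:30, 08:00–08:30, 11:00–13:30.
Farrukh → UTC: 01:30–02:30, 03:00–04:30, 06:30–08:30.
Thandi → UTC: 08:00–09:00, 10:30–12:00, 14:00–15:30, 16:00–17:00.
Wyatt ∩ Farrukh: 06:30–07:30, 08:00–08:30.
Wyatt ∩ Farrukh ∩ Thandi: 08:00–08:30.
Windows ≥ 90 min: (none).

none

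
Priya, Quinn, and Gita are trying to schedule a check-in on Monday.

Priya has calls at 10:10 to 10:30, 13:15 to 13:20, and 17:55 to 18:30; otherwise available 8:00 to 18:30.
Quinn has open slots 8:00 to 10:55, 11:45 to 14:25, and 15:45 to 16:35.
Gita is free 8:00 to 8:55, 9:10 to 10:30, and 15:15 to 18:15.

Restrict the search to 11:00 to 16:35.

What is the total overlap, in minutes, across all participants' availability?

Priya free within 08:00–18:30: 08:00–10:10, 10:30–13:15, 13:20–17:55.
Priya ∩ Quinn: 08:00–10:10, 10:30–10:55, 11:45–13:15, 13:20–14:25, 15:45–16:35.
Priya ∩ Quinn ∩ Gita: 08:00–08:55, 09:10–10:10, 15:45–16:35.
Restricted to 11:00–16:35: 15:45–16:35.
Total common minutes: 50.

50 minutes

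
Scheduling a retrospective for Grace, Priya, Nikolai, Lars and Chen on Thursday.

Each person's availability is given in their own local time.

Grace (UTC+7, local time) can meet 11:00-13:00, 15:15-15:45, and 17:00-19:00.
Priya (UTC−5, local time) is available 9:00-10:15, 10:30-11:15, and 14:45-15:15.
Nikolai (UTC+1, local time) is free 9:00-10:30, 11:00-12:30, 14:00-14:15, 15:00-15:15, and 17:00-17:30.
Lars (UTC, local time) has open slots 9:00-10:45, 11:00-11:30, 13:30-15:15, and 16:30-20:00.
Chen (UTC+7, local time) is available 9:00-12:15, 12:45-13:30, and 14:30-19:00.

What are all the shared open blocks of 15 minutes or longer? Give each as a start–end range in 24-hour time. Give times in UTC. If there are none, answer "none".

Grace → UTC: 04:00–06:00, 08:15–08:45, 10:00–12:00.
Priya → UTC: 14:00–15:15, 15:30–16:15, 19:45–20:15.
Nikolai → UTC: 08:00–09:30, 10:00–11:30, 13:00–13:15, 14:00–14:15, 16:00–16:30.
Lars → UTC: 09:00–10:45, 11:00–11:30, 13:30–15:15, 16:30–20:00.
Chen → UTC: 02:00–05:15, 05:45–06:30, 07:30–12:00.
Grace ∩ Priya: (none).
Grace ∩ Priya ∩ Nikolai: (none).
Grace ∩ Priya ∩ Nikolai ∩ Lars: (none).
Grace ∩ Priya ∩ Nikolai ∩ Lars ∩ Chen: (none).
Windows ≥ 15 min: (none).

none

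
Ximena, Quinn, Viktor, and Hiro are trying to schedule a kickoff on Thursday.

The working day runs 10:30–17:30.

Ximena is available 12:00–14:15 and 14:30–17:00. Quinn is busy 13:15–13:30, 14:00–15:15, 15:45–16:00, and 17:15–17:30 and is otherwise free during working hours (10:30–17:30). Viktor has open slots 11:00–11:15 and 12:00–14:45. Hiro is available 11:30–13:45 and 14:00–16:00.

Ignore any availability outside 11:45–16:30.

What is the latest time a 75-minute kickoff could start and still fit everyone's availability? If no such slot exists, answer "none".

12:00

Quinn free within 10:30–17:30: 10:30–13:15, 13:30–14:00, 15:15–15:45, 16:00–17:15.
Ximena ∩ Quinn: 12:00–13:15, 13:30–14:00, 15:15–15:45, 16:00–17:00.
Ximena ∩ Quinn ∩ Viktor: 12:00–13:15, 13:30–14:00.
Ximena ∩ Quinn ∩ Viktor ∩ Hiro: 12:00–13:15, 13:30–13:45.
Restricted to 11:45–16:30: 12:00–13:15, 13:30–13:45.
Windows ≥ 75 min: 12:00–13:15.
Latest start in the last window 12:00–13:15 is 13:15 − 75 min = 12:00.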